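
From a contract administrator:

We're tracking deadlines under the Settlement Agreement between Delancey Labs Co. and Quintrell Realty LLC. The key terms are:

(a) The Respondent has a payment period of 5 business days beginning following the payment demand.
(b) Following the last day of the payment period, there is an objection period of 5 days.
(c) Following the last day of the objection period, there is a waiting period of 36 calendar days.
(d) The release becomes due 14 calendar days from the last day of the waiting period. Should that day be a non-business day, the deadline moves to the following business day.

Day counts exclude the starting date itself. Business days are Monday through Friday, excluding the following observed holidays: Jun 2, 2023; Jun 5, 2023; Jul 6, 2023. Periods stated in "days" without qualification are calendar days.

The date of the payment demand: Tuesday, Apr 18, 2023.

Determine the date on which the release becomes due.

Jun 19, 2023

The last day of the payment period: counting 5 business days from Tuesday, Apr 18, 2023 (Apr 19, Apr 20, Apr 21, Apr 24, Apr 25, skipping weekends) reaches Tuesday, Apr 25, 2023.
The last day of the objection period: Apr 25, 2023 + 5 days = Apr 30, 2023.
The last day of the waiting period: 36 calendar days after Apr 30, 2023 is Jun 5, 2023.
The date on which the release becomes due: 14 calendar days after Jun 5, 2023 is Jun 19, 2023. Jun 19, 2023 is a Monday and is not a listed holiday, so no roll-forward applies.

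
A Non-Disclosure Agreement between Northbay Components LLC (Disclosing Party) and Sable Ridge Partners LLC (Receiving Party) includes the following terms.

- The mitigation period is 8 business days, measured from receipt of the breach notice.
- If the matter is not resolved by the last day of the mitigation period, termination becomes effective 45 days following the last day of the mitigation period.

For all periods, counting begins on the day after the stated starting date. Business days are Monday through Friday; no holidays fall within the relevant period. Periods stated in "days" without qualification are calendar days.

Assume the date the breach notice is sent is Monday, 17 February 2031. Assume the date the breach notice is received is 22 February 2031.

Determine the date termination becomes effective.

19 April 2031

The last day of the mitigation period: 8 business days after Saturday, 22 February 2031, skipping weekends — Feb 24, Feb 25, Feb 26, Feb 27, Feb 28, Mar 3, Mar 4, Mar 5 — lands on Wednesday, 5 March 2031.
Adding 45 calendar days to 5 March 2031 gives 19 April 2031, which is the date termination becomes effective.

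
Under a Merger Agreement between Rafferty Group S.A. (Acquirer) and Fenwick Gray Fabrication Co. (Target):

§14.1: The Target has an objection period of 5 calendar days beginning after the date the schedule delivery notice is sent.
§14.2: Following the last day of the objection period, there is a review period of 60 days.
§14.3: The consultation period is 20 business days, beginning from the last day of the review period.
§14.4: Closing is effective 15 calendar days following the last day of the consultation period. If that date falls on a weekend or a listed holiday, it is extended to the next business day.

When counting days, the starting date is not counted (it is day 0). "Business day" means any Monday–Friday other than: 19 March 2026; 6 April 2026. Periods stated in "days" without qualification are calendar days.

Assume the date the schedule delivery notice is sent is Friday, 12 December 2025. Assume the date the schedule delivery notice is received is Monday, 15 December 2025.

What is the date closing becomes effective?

30 March 2026

The last day of the objection period: 12 December 2025 + 5 days = 17 December 2025.
The last day of the review period: 60 calendar days after 17 December 2025 is 15 February 2026.
The last day of the consultation period: 20 business days after Sunday, 15 February 2026, skipping weekends — Feb 16, Feb 17, Feb 18, Feb 19, …, Mar 11, Mar 12, Mar 13 — lands on Friday, 13 March 2026.
Adding 15 calendar days to 13 March 2026 gives 28 March 2026, which is the date closing becomes effective. That falls on a Saturday, so it rolls to the next business day, Monday, 30 March 2026.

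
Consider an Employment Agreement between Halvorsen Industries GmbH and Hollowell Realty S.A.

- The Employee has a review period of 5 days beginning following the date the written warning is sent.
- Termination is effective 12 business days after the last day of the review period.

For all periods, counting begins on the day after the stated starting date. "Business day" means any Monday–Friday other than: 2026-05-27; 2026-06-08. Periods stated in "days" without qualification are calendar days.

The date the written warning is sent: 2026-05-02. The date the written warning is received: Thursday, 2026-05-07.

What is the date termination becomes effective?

2026-05-25

Adding 5 calendar days to 2026-05-02 gives 2026-05-07, which is the last day of the review period.
The date termination becomes effective: 12 business days after Thursday, 2026-05-07, skipping weekends — May 8, May 11, May 12, May 13, …, May 21, May 22, May 25 — lands on Monday, 2026-05-25.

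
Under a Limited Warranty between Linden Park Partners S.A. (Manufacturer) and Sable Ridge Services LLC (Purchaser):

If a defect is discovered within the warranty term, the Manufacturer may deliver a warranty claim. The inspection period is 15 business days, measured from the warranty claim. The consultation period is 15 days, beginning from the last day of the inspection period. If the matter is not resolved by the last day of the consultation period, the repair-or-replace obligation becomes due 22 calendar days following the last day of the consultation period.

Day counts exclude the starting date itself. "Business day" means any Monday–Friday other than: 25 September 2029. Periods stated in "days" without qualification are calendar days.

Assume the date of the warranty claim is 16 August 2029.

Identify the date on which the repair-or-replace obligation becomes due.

13 October 2029

The last day of the inspection period: 15 business days after Thursday, 16 August 2029, skipping weekends — Aug 17, Aug 20, Aug 21, Aug 22, …, Sep 4, Sep 5, Sep 6 — lands on Thursday, 6 September 2029.
The last day of the consultation period: 15 calendar days after 6 September 2029 is 21 September 2029.
The date on which the repair-or-replace obligation becomes due: 22 calendar days after 21 September 2029 is 13 October 2029.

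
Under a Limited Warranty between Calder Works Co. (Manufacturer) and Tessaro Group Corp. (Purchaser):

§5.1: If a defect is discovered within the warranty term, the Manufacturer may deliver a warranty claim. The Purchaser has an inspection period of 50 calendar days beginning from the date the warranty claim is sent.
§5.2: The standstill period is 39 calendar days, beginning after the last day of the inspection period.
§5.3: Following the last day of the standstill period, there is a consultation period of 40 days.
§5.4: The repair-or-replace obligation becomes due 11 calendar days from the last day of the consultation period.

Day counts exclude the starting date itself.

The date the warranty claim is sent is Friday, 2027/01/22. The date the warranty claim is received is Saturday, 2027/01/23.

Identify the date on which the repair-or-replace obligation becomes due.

Adding 50 calendar days to 2027/01/22 gives 2027/03/13, which is the last day of the inspection period.
The last day of the standstill period: 39 calendar days after 2027/03/13 is 2027/04/21.
The last day of the consultation period: 2027/04/21 + 40 days = 2027/05/31.
The date on which the repair-or-replace obligation becomes due: 11 calendar days after 2027/05/31 is 2027/06/11.

2027/06/11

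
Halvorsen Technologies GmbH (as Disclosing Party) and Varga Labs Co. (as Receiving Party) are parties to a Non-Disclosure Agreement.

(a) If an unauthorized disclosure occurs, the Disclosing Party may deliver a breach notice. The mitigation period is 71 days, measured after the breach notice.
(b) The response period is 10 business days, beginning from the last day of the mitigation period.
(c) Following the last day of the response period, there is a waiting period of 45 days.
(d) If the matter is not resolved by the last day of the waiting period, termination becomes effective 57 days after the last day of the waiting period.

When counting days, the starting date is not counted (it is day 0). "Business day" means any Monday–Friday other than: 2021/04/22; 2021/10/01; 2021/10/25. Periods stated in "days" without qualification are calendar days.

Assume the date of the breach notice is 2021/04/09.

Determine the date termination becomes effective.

Adding 71 calendar days to 2021/04/09 gives 2021/06/19, which is the last day of the mitigation period.
The last day of the response period: 10 business days after Saturday, 2021/06/19, skipping weekends — Jun 21, Jun 22, Jun 23, Jun 24, Jun 25, Jun 28, Jun 29, Jun 30, Jul 1, Jul 2 — lands on Friday, 2021/07/02.
Adding 45 calendar days to 2021/07/02 gives 2021/08/16, which is the last day of the waiting period.
The date termination becomes effective: 57 calendar days after 2021/08/16 is 2021/10/12.

2021/10/12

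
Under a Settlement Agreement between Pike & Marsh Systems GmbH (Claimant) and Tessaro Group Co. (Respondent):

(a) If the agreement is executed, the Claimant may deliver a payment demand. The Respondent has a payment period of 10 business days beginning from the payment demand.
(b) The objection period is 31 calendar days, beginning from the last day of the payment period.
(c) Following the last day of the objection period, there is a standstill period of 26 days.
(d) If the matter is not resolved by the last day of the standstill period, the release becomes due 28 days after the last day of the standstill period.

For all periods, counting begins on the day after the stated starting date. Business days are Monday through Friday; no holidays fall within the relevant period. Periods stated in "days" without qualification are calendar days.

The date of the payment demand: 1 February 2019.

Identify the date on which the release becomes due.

The last day of the payment period: 10 business days after Friday, 1 February 2019, skipping weekends — Feb 4, Feb 5, Feb 6, Feb 7, Feb 8, Feb 11, Feb 12, Feb 13, Feb 14, Feb 15 — lands on Friday, 15 February 2019.
The last day of the objection period: 31 calendar days after 15 February 2019 is 18 March 2019.
The last day of the standstill period: 26 calendar days after 18 March 2019 is 13 April 2019.
Adding 28 calendar days to 13 April 2019 gives 11 May 2019, which is the date on which the release becomes due.

11 May 2019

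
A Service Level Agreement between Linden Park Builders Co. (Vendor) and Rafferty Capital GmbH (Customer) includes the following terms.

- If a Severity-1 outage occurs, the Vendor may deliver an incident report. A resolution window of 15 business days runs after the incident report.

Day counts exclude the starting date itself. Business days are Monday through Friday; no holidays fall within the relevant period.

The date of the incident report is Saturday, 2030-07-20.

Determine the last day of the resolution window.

The last day of the resolution window: counting 15 business days from Saturday, 2030-07-20 (Jul 22, Jul 23, Jul 24, Jul 25, …, Aug 7, Aug 8, Aug 9, skipping weekends) reaches Friday, 2030-08-09.

2030-08-09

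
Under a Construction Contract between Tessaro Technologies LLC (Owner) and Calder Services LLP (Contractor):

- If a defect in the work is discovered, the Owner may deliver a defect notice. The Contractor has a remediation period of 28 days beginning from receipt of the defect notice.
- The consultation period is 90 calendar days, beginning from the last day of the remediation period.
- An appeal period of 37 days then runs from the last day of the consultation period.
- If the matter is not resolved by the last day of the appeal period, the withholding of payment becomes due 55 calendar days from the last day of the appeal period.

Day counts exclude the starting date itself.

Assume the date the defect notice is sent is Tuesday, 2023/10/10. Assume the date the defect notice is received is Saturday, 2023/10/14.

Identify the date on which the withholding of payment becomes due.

2024/05/11

The last day of the remediation period: 2023/10/14 + 28 days = 2023/11/11.
The last day of the consultation period: 90 calendar days after 2023/11/11 is 2024/02/09.
The last day of the appeal period: 37 calendar days after 2024/02/09 is 2024/03/17.
The date on which the withholding of payment becomes due: 55 calendar days after 2024/03/17 is 2024/05/11.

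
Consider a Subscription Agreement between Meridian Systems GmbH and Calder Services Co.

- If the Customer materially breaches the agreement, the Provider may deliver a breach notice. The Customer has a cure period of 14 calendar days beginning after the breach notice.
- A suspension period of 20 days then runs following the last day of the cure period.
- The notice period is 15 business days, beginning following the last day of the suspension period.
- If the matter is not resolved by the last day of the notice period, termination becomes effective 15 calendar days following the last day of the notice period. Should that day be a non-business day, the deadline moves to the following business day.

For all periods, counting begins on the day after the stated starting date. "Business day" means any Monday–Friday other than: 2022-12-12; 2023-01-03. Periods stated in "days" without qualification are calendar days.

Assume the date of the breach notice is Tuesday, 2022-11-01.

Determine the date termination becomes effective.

The last day of the cure period: 14 calendar days after 2022-11-01 is 2022-11-15.
The last day of the suspension period: 20 calendar days after 2022-11-15 is 2022-12-05.
The last day of the notice period: counting 15 business days from Monday, 2022-12-05 (Dec 6, Dec 7, Dec 8, Dec 9, …, Dec 23, Dec 26, Dec 27, skipping weekends and the listed holiday on Dec 12) reaches Tuesday, 2022-12-27.
Adding 15 calendar days to 2022-12-27 gives 2023-01-11, which is the date termination becomes effective. 2023-01-11 is a Wednesday and is not a listed holiday, so no roll-forward applies.

2023-01-11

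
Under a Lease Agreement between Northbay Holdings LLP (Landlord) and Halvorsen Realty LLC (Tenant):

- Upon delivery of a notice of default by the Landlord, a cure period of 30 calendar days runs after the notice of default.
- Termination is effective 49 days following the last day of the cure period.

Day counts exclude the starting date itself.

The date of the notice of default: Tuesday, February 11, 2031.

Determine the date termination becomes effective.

The last day of the cure period: February 11, 2031 + 30 days = March 13, 2031.
The date termination becomes effective: March 13, 2031 + 49 days = May 1, 2031.

May 1, 2031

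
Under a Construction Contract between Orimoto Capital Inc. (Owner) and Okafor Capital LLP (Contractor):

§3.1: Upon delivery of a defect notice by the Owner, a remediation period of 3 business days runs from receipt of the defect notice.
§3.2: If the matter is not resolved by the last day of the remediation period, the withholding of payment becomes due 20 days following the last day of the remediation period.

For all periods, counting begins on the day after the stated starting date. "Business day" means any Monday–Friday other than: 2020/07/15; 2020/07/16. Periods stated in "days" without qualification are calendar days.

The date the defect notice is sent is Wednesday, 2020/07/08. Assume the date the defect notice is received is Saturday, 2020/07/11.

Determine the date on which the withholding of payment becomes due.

From Saturday, 2020/07/11, 3 business days (Jul 13, Jul 14, Jul 17, skipping weekends and the listed holidays on Jul 15, Jul 16) brings us to Friday, 2020/07/17, which is the last day of the remediation period.
The date on which the withholding of payment becomes due: 20 calendar days after 2020/07/17 is 2020/08/06.

2020/08/06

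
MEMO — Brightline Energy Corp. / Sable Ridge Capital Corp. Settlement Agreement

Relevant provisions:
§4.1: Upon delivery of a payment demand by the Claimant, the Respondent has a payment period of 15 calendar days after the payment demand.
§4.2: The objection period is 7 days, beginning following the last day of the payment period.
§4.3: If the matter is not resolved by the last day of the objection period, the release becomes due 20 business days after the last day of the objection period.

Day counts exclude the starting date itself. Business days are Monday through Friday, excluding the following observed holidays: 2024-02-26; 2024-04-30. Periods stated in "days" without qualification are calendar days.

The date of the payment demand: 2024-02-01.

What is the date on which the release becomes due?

2024-03-25

The last day of the payment period: 2024-02-01 + 15 days = 2024-02-16.
The last day of the objection period: 7 calendar days after 2024-02-16 is 2024-02-23.
The date on which the release becomes due: 20 business days after Friday, 2024-02-23, skipping weekends and the listed holiday on Feb 26 — Feb 27, Feb 28, Feb 29, Mar 1, …, Mar 21, Mar 22, Mar 25 — lands on Monday, 2024-03-25.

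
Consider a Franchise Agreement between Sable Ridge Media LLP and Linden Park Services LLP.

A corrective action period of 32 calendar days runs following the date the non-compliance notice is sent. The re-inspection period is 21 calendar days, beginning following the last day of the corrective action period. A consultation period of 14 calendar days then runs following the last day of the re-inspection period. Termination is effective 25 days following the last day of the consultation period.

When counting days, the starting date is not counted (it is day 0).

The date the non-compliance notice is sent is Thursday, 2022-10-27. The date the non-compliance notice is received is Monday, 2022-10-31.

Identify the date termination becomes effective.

The last day of the corrective action period: 2022-10-27 + 32 days = 2022-11-28.
The last day of the re-inspection period: 2022-11-28 + 21 days = 2022-12-19.
The last day of the consultation period: 14 calendar days after 2022-12-19 is 2023-01-02.
The date termination becomes effective: 2023-01-02 + 25 days = 2023-01-27.

2023-01-27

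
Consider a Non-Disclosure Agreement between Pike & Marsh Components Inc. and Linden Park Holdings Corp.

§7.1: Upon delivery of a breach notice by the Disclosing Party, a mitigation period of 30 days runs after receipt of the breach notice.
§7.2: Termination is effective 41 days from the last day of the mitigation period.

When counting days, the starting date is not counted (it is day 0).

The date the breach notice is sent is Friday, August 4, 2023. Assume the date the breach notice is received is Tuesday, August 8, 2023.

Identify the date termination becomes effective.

The last day of the mitigation period: August 8, 2023 + 30 days = September 7, 2023.
Adding 41 calendar days to September 7, 2023 gives October 18, 2023, which is the date termination becomes effective.

October 18, 2023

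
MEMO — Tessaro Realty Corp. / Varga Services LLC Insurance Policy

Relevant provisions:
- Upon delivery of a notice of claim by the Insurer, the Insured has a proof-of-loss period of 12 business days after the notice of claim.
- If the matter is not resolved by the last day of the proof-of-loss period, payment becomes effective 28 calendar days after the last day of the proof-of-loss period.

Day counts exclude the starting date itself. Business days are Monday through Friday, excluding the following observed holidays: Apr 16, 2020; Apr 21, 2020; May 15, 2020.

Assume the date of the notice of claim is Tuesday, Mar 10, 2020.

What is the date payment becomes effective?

Apr 23, 2020

The last day of the proof-of-loss period: counting 12 business days from Tuesday, Mar 10, 2020 (Mar 11, Mar 12, Mar 13, Mar 16, …, Mar 24, Mar 25, Mar 26, skipping weekends) reaches Thursday, Mar 26, 2020.
The date payment becomes effective: Mar 26, 2020 + 28 days = Apr 23, 2020.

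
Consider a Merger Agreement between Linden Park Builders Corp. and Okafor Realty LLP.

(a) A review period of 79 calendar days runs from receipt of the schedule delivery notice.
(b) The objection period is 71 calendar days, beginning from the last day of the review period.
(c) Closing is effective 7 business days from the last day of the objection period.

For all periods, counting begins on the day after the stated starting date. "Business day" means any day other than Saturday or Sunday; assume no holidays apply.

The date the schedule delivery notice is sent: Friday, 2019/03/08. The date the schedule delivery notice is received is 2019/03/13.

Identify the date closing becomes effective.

2019/08/20

The last day of the review period: 2019/03/13 + 79 days = 2019/05/31.
The last day of the objection period: 2019/05/31 + 71 days = 2019/08/10.
From Saturday, 2019/08/10, 7 business days (Aug 12, Aug 13, Aug 14, Aug 15, Aug 16, Aug 19, Aug 20, skipping weekends) brings us to Tuesday, 2019/08/20, which is the date closing becomes effective.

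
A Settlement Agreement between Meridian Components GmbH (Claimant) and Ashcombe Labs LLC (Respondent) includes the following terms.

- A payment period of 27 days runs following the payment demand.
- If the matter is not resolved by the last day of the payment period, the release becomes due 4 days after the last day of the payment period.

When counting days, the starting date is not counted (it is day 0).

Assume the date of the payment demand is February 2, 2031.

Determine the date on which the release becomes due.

Adding 27 calendar days to February 2, 2031 gives March 1, 2031, which is the last day of the payment period.
The date on which the release becomes due: March 1, 2031 + 4 days = March 5, 2031.

March 5, 2031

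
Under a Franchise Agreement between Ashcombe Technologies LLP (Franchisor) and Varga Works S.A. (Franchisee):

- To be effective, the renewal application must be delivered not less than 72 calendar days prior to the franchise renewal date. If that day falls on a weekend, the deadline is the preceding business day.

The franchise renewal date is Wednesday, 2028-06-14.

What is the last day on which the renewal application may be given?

2028-04-03

2028-06-14 minus 72 days is 2028-04-03. That is a Monday, so no adjustment is needed.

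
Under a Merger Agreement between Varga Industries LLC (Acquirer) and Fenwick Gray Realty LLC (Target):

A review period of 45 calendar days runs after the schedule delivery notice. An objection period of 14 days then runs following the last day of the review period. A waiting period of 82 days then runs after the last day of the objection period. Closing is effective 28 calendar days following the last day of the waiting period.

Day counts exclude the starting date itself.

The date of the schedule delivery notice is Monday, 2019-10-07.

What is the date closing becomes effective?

The last day of the review period: 2019-10-07 + 45 days = 2019-11-21.
Adding 14 calendar days to 2019-11-21 gives 2019-12-05, which is the last day of the objection period.
The last day of the waiting period: 2019-12-05 + 82 days = 2020-02-25.
The date closing becomes effective: 2020-02-25 + 28 days = 2020-03-24.

2020-03-24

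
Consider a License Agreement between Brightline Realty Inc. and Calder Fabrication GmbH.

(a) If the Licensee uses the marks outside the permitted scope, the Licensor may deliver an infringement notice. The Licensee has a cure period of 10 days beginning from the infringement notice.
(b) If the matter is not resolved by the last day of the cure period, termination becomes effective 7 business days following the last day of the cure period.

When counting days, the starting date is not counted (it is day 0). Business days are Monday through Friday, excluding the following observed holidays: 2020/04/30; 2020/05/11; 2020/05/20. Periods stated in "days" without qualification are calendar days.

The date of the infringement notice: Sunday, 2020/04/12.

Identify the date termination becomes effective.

2020/05/04

Adding 10 calendar days to 2020/04/12 gives 2020/04/22, which is the last day of the cure period.
From Wednesday, 2020/04/22, 7 business days (Apr 23, Apr 24, Apr 27, Apr 28, Apr 29, May 1, May 4, skipping weekends and the listed holiday on Apr 30) brings us to Monday, 2020/05/04, which is the date termination becomes effective.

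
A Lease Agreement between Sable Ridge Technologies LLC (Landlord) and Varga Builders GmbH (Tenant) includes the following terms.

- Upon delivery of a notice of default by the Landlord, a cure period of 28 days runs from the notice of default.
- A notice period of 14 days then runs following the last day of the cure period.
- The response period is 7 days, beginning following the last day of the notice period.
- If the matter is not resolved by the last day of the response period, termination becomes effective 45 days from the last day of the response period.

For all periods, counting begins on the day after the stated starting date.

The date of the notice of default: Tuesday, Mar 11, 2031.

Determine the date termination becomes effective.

Jun 13, 2031

The last day of the cure period: 28 calendar days after Mar 11, 2031 is Apr 8, 2031.
Adding 14 calendar days to Apr 8, 2031 gives Apr 22, 2031, which is the last day of the notice period.
The last day of the response period: Apr 22, 2031 + 7 days = Apr 29, 2031.
The date termination becomes effective: Apr 29, 2031 + 45 days = Jun 13, 2031.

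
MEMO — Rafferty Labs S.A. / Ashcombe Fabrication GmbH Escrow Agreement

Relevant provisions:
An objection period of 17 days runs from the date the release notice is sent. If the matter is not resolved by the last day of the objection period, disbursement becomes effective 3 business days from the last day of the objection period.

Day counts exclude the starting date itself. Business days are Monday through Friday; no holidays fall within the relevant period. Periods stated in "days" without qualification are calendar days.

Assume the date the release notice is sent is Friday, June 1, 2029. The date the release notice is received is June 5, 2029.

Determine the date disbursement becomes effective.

The last day of the objection period: 17 calendar days after June 1, 2029 is June 18, 2029.
From Monday, June 18, 2029, 3 business days (Jun 19, Jun 20, Jun 21, skipping weekends) brings us to Thursday, June 21, 2029, which is the date disbursement becomes effective.

June 21, 2029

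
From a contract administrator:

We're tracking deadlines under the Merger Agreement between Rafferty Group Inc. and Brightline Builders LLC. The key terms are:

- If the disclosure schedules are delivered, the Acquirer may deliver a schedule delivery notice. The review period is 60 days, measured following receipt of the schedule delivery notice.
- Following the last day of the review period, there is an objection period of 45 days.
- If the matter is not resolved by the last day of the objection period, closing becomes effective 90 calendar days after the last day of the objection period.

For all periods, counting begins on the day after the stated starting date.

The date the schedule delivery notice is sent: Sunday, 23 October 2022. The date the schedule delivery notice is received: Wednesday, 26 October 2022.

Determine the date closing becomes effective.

The last day of the review period: 60 calendar days after 26 October 2022 is 25 December 2022.
The last day of the objection period: 25 December 2022 + 45 days = 8 February 2023.
The date closing becomes effective: 8 February 2023 + 90 days = 9 May 2023.

9 May 2023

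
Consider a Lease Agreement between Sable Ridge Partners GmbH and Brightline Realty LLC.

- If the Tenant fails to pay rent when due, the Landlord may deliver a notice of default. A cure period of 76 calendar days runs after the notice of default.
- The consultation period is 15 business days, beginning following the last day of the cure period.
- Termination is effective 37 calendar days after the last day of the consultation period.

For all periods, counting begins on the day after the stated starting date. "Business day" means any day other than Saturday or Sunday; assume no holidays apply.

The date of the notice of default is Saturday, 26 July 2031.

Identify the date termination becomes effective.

Adding 76 calendar days to 26 July 2031 gives 10 October 2031, which is the last day of the cure period.
From Friday, 10 October 2031, 15 business days (Oct 13, Oct 14, Oct 15, Oct 16, …, Oct 29, Oct 30, Oct 31, skipping weekends) brings us to Friday, 31 October 2031, which is the last day of the consultation period.
Adding 37 calendar days to 31 October 2031 gives 7 December 2031, which is the date termination becomes effective.

7 December 2031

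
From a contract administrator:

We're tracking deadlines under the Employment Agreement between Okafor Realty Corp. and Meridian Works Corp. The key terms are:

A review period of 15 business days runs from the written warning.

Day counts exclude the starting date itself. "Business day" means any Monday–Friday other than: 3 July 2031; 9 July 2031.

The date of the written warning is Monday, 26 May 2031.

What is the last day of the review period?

16 June 2031

The last day of the review period: 15 business days after Monday, 26 May 2031, skipping weekends — May 27, May 28, May 29, May 30, …, Jun 12, Jun 13, Jun 16 — lands on Monday, 16 June 2031.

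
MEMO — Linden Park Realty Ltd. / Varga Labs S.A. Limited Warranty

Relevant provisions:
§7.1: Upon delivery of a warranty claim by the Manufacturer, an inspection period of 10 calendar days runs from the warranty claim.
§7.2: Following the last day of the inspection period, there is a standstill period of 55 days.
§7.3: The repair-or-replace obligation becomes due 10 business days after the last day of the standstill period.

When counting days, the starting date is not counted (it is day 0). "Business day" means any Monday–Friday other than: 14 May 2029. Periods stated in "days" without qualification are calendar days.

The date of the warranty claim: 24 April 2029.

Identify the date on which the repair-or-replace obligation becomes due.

12 July 2029

The last day of the inspection period: 24 April 2029 + 10 days = 4 May 2029.
The last day of the standstill period: 4 May 2029 + 55 days = 28 June 2029.
The date on which the repair-or-replace obligation becomes due: 10 business days after Thursday, 28 June 2029, skipping weekends — Jun 29, Jul 2, Jul 3, Jul 4, Jul 5, Jul 6, Jul 9, Jul 10, Jul 11, Jul 12 — lands on Thursday, 12 July 2029.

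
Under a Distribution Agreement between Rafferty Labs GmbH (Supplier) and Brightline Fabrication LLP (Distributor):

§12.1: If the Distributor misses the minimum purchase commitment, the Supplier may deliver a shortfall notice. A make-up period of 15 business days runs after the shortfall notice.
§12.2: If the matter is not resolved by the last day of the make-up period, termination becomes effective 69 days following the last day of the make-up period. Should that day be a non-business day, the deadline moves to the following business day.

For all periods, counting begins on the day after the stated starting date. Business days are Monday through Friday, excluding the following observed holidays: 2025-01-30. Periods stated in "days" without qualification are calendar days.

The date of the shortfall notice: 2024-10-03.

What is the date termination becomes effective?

2025-01-01

The last day of the make-up period: counting 15 business days from Thursday, 2024-10-03 (Oct 4, Oct 7, Oct 8, Oct 9, …, Oct 22, Oct 23, Oct 24, skipping weekends) reaches Thursday, 2024-10-24.
The date termination becomes effective: 69 calendar days after 2024-10-24 is 2025-01-01. 2025-01-01 is a Wednesday and is not a listed holiday, so no roll-forward applies.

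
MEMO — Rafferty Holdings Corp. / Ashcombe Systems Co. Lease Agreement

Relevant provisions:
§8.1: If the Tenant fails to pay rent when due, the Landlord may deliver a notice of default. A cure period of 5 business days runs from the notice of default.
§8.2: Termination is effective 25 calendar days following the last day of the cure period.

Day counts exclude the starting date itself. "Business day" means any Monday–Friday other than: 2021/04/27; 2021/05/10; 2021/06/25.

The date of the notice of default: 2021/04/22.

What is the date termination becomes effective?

The last day of the cure period: 5 business days after Thursday, 2021/04/22, skipping weekends and the listed holiday on Apr 27 — Apr 23, Apr 26, Apr 28, Apr 29, Apr 30 — lands on Friday, 2021/04/30.
Adding 25 calendar days to 2021/04/30 gives 2021/05/25, which is the date termination becomes effective.

2021/05/25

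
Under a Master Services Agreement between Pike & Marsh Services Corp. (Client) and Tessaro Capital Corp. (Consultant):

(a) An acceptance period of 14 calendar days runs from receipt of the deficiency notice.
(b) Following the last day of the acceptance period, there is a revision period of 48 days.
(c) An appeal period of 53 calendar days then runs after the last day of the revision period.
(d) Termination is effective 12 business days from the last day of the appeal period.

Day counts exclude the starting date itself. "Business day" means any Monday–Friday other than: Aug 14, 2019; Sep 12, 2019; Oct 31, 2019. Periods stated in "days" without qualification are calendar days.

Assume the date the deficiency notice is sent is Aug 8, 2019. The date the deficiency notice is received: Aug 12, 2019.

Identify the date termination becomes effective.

Dec 23, 2019

Adding 14 calendar days to Aug 12, 2019 gives Aug 26, 2019, which is the last day of the acceptance period.
The last day of the revision period: 48 calendar days after Aug 26, 2019 is Oct 13, 2019.
Adding 53 calendar days to Oct 13, 2019 gives Dec 5, 2019, which is the last day of the appeal period.
The date termination becomes effective: counting 12 business days from Thursday, Dec 5, 2019 (Dec 6, Dec 9, Dec 10, Dec 11, …, Dec 19, Dec 20, Dec 23, skipping weekends) reaches Monday, Dec 23, 2019.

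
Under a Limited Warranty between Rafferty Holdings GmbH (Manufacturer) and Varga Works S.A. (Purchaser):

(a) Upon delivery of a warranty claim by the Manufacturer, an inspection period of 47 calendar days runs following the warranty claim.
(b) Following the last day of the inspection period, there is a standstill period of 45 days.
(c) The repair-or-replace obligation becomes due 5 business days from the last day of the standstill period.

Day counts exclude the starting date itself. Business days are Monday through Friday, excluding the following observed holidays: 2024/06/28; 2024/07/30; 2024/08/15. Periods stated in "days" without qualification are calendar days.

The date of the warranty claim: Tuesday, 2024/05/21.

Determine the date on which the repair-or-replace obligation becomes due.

2024/08/28

The last day of the inspection period: 2024/05/21 + 47 days = 2024/07/07.
Adding 45 calendar days to 2024/07/07 gives 2024/08/21, which is the last day of the standstill period.
The date on which the repair-or-replace obligation becomes due: counting 5 business days from Wednesday, 2024/08/21 (Aug 22, Aug 23, Aug 26, Aug 27, Aug 28, skipping weekends) reaches Wednesday, 2024/08/28.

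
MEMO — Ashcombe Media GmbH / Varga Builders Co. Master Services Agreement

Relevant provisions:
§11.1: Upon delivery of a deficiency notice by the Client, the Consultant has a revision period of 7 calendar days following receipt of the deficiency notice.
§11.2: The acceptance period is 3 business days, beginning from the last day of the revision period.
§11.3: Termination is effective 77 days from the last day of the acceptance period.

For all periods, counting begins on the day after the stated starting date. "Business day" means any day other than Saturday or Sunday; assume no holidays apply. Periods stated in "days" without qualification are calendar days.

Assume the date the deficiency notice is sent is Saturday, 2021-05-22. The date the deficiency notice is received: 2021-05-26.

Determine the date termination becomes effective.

2021-08-23

The last day of the revision period: 2021-05-26 + 7 days = 2021-06-02.
The last day of the acceptance period: counting 3 business days from Wednesday, 2021-06-02 (Jun 3, Jun 4, Jun 7, skipping weekends) reaches Monday, 2021-06-07.
The date termination becomes effective: 2021-06-07 + 77 days = 2021-08-23.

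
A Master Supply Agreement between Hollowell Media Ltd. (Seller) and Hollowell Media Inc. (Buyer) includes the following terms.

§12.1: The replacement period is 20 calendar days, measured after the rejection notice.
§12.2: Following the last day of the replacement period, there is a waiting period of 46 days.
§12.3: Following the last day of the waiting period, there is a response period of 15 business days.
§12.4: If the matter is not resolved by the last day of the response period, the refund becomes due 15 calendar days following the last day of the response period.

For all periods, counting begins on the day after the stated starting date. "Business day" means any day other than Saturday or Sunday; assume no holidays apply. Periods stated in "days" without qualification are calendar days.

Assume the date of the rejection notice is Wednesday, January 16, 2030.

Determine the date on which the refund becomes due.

The last day of the replacement period: 20 calendar days after January 16, 2030 is February 5, 2030.
Adding 46 calendar days to February 5, 2030 gives March 23, 2030, which is the last day of the waiting period.
The last day of the response period: 15 business days after Saturday, March 23, 2030, skipping weekends — Mar 25, Mar 26, Mar 27, Mar 28, …, Apr 10, Apr 11, Apr 12 — lands on Friday, April 12, 2030.
Adding 15 calendar days to April 12, 2030 gives April 27, 2030, which is the date on which the refund becomes due.

April 27, 2030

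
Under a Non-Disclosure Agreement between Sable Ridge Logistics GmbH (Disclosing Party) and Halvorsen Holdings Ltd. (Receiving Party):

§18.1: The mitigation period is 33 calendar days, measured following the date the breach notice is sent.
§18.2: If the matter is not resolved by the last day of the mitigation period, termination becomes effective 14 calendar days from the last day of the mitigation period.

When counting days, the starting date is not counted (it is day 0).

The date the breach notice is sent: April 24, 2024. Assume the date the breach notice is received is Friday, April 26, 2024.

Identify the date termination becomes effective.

Adding 33 calendar days to April 24, 2024 gives May 27, 2024, which is the last day of the mitigation period.
The date termination becomes effective: May 27, 2024 + 14 days = June 10, 2024.

June 10, 2024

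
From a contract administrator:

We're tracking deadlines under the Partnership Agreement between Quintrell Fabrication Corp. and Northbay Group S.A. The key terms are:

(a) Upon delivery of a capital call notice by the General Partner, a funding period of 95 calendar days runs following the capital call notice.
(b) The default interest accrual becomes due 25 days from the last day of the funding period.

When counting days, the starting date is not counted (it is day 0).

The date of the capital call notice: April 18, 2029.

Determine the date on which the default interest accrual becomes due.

August 16, 2029

The last day of the funding period: 95 calendar days after April 18, 2029 is July 22, 2029.
Adding 25 calendar days to July 22, 2029 gives August 16, 2029, which is the date on which the default interest accrual becomes due.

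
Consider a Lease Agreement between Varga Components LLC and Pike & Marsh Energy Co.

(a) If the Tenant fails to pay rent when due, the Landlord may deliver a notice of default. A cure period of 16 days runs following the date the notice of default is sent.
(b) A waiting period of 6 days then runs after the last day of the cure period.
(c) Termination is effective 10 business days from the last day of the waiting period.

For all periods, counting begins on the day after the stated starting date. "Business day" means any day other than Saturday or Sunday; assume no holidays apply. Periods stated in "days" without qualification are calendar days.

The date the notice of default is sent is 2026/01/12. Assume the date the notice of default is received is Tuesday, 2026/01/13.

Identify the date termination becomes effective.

2026/02/17

Adding 16 calendar days to 2026/01/12 gives 2026/01/28, which is the last day of the cure period.
The last day of the waiting period: 6 calendar days after 2026/01/28 is 2026/02/03.
The date termination becomes effective: 10 business days after Tuesday, 2026/02/03, skipping weekends — Feb 4, Feb 5, Feb 6, Feb 9, Feb 10, Feb 11, Feb 12, Feb 13, Feb 16, Feb 17 — lands on Tuesday, 2026/02/17.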